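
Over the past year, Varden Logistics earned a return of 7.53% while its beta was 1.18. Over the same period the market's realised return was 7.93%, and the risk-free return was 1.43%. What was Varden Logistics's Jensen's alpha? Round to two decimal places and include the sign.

Market excess return = 7.93% − 1.43% = 6.50%
CAPM benchmark = R_f + β(R_m − R_f) = 1.43% + 1.18 × 6.50% = 9.1000%
α = actual − benchmark = 7.53% − 9.1000% = -1.57%

-1.57%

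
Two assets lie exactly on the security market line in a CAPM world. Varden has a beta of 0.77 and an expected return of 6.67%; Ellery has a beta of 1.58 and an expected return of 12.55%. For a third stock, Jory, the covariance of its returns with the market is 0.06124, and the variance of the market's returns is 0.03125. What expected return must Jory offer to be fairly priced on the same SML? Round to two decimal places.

15.31%

MRP = (12.55% − 6.67%) / (1.58 − 0.77) = 7.2593%
R_f = 6.67% − 0.77 × 7.2593% = 1.0803%
β_Jory = Cov / Var(R_m) = 0.06124 / 0.03125 = 1.9597
E(R_Jory) = R_f + β × MRP = 1.0803% + 1.9597 × 7.2593% = 15.31%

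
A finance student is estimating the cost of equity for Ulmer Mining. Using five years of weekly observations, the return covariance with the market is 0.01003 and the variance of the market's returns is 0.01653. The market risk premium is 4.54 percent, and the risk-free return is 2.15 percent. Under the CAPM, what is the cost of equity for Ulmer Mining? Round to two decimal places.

β = Cov(R_i, R_m) / Var(R_m) = 0.01003 / 0.01653 = 0.6068
E(R) = R_f + β × MRP = 2.15% + 0.6068 × 4.54% = 4.90%

4.90%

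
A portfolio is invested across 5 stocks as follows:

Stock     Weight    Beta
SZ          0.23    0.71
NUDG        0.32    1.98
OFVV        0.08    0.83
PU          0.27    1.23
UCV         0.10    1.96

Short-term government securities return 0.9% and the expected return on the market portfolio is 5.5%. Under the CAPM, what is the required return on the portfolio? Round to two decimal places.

β_P = Σ w_i β_i = 0.23×0.71 + 0.32×1.98 + 0.08×0.83 + 0.27×1.23 + 0.10×1.96 = 1.3914
MRP = 5.5% − 0.9% = 4.60%
E(R_P) = R_f + β_P × MRP = 0.9% + 1.3914 × 4.6% = 7.30%

7.30%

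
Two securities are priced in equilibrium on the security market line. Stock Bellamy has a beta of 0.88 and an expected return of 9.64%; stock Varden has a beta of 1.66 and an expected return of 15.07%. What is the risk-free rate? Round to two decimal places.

Both satisfy E(R) = R_f + β·MRP, so the slope of the SML is
MRP = (15.07% − 9.64%) / (1.66 − 0.88) = 5.43% / 0.78 = 6.9615%
R_f = E(R_Bellamy) − β_Bellamy·MRP = 9.64% − 0.88 × 6.9615% = 3.5139%

3.51%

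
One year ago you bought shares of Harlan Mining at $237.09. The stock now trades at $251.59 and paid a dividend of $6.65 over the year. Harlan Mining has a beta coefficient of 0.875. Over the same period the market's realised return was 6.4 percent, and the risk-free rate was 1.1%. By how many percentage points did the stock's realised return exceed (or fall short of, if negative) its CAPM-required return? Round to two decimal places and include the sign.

Realised HPR = (P1 + D1 − P0) / P0 = (251.59 + 6.65 − 237.09) / 237.09 = 21.15 / 237.09 = 8.9207%
MRP = 6.4% − 1.1% = 5.30%
CAPM required = R_f + β·MRP = 1.1% + 0.875 × 5.3% = 5.7375%
α = realised − required = 8.9207% − 5.7375% = +3.18%

+3.18%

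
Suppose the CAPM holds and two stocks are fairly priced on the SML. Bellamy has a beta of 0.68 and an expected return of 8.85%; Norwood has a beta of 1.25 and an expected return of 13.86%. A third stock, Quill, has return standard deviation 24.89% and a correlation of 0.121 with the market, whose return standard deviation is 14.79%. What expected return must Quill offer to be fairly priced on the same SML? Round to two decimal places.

4.66%

MRP = (13.86% − 8.85%) / (1.25 − 0.68) = 8.7895%
R_f = 8.85% − 0.68 × 8.7895% = 2.8731%
β_Quill = ρ·σ_i/σ_m = 0.121 × 24.89 / 14.79 = 0.2036
E(R_Quill) = R_f + β × MRP = 2.8731% + 0.2036 × 8.7895% = 4.66%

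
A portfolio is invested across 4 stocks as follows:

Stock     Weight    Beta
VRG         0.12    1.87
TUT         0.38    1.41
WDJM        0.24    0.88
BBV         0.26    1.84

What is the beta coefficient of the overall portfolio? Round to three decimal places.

β_P = Σ w_i β_i = 0.12×1.87 + 0.38×1.41 + 0.24×0.88 + 0.26×1.84 = 1.4498

1.450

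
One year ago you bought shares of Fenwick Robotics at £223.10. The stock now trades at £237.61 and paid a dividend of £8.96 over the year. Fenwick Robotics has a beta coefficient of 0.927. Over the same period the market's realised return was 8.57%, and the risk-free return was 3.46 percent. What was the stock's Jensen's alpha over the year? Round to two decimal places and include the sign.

+2.32%

Realised HPR = (P1 + D1 − P0) / P0 = (237.61 + 8.96 − 223.10) / 223.10 = 23.47 / 223.10 = 10.5199%
MRP = 8.57% − 3.46% = 5.11%
CAPM required = R_f + β·MRP = 3.46% + 0.927 × 5.11% = 8.19697%
α = realised − required = 10.5199% − 8.19697% = +2.32%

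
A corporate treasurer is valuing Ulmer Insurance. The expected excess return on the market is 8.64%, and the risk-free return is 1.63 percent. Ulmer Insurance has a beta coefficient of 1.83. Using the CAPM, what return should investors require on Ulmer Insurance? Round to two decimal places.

17.44%

E(R) = R_f + β × MRP = 1.63% + 1.83 × 8.64% = 17.44%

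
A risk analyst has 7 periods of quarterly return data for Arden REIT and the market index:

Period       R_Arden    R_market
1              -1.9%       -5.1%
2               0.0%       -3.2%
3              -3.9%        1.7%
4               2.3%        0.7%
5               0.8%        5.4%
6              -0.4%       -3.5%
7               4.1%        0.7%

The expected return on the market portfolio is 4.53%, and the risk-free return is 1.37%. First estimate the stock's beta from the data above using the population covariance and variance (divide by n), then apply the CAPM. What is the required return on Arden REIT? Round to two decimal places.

1.91%

Mean R_i = (-1.9 + 0.0 − 3.9 + 2.3 + 0.8 − 0.4 + 4.1) / 7 = 0.1429%
Mean R_m = (-5.1 − 3.2 + 1.7 + 0.7 + 5.4 − 3.5 + 0.7) / 7 = -0.4714%
Σ(R_i − R̄_i)(R_m − R̄_m) = 13.7314  ⇒  Cov = 13.7314 / 7 = 1.9616
Σ(R_m − R̄_m)² = 79.9743  ⇒  Var(R_m) = 79.9743 / 7 = 11.4249
β = Cov / Var(R_m) = 1.9616 / 11.4249 = 0.1717
MRP = 4.53% − 1.37% = 3.16%
E(R) = R_f + β × MRP = 1.37% + 0.1717 × 3.16% = 1.91%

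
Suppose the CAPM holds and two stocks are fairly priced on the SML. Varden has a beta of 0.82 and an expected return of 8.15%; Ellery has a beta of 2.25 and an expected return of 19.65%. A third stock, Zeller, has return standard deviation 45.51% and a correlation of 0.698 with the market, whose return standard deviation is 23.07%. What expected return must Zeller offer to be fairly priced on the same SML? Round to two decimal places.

MRP = (19.65% − 8.15%) / (2.25 − 0.82) = 8.0420%
R_f = 8.15% − 0.82 × 8.0420% = 1.5556%
β_Zeller = ρ·σ_i/σ_m = 0.698 × 45.51 / 23.07 = 1.3769
E(R_Zeller) = R_f + β × MRP = 1.5556% + 1.3769 × 8.0420% = 12.63%

12.63%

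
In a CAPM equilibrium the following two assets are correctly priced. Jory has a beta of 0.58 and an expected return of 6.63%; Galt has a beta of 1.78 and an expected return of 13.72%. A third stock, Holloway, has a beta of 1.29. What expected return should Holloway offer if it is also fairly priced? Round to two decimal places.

MRP (SML slope) = (13.72% − 6.63%) / (1.78 − 0.58) = 7.09% / 1.20 = 5.9083%
R_f (intercept) = 6.63% − 0.58 × 5.9083% = 3.2032%
E(R_Holloway) = R_f + β × MRP = 3.2032% + 1.29 × 5.9083% = 10.82%

10.82%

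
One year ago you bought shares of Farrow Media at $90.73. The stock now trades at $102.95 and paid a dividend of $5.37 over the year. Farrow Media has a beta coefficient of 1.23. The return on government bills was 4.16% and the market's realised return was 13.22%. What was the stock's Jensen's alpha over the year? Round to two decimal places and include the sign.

Realised HPR = (P1 + D1 − P0) / P0 = (102.95 + 5.37 − 90.73) / 90.73 = 17.59 / 90.73 = 19.3872%
MRP = 13.22% − 4.16% = 9.06%
CAPM required = R_f + β·MRP = 4.16% + 1.23 × 9.06% = 15.3038%
α = realised − required = 19.3872% − 15.3038% = +4.08%

+4.08%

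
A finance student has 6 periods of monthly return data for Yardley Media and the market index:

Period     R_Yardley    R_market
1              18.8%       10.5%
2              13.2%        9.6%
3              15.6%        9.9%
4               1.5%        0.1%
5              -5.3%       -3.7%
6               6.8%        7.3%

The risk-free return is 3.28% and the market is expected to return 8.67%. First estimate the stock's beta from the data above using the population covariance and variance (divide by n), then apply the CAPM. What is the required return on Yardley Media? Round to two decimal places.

11.26%

Mean R_i = (18.8 + 13.2 + 15.6 + 1.5 − 5.3 + 6.8) / 6 = 8.4333%
Mean R_m = (10.5 + 9.6 + 9.9 + 0.1 − 3.7 + 7.3) / 6 = 5.6167%
Σ(R_i − R̄_i)(R_m − R̄_m) = 263.7567  ⇒  Cov = 263.7567 / 6 = 43.9595
Σ(R_m − R̄_m)² = 178.1283  ⇒  Var(R_m) = 178.1283 / 6 = 29.6881
β = Cov / Var(R_m) = 43.9595 / 29.6881 = 1.4807
MRP = 8.67% − 3.28% = 5.39%
E(R) = R_f + β × MRP = 3.28% + 1.4807 × 5.39% = 11.26%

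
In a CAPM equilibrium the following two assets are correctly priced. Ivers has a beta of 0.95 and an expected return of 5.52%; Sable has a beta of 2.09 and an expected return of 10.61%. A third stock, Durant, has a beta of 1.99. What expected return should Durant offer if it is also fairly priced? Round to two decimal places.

10.16%

MRP (SML slope) = (10.61% − 5.52%) / (2.09 − 0.95) = 5.09% / 1.14 = 4.4649%
R_f (intercept) = 5.52% − 0.95 × 4.4649% = 1.2783%
E(R_Durant) = R_f + β × MRP = 1.2783% + 1.99 × 4.4649% = 10.16%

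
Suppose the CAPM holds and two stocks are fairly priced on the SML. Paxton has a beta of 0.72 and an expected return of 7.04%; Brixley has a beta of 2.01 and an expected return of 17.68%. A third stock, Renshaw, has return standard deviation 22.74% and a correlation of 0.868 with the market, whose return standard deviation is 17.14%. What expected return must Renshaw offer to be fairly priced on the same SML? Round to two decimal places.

10.60%

MRP = (17.68% − 7.04%) / (2.01 − 0.72) = 8.2481%
R_f = 7.04% − 0.72 × 8.2481% = 1.1014%
β_Renshaw = ρ·σ_i/σ_m = 0.868 × 22.74 / 17.14 = 1.1516
E(R_Renshaw) = R_f + β × MRP = 1.1014% + 1.1516 × 8.2481% = 10.60%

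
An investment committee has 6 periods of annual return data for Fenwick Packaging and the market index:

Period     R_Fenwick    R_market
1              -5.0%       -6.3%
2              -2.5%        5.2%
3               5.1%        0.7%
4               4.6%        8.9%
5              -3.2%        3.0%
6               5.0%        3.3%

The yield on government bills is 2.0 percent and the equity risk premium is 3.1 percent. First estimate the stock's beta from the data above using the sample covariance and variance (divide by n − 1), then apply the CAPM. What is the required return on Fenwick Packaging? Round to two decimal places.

3.43%

Mean R_i = (-5.0 − 2.5 + 5.1 + 4.6 − 3.2 + 5.0) / 6 = 0.6667%
Mean R_m = (-6.3 + 5.2 + 0.7 + 8.9 + 3.0 + 3.3) / 6 = 2.4667%
Σ(R_i − R̄_i)(R_m − R̄_m) = 60.0433  ⇒  Cov = 60.0433 / 5 = 12.0087
Σ(R_m − R̄_m)² = 129.8133  ⇒  Var(R_m) = 129.8133 / 5 = 25.9627
β = Cov / Var(R_m) = 12.0087 / 25.9627 = 0.4625
E(R) = R_f + β × MRP = 2.0% + 0.4625 × 3.1% = 3.43%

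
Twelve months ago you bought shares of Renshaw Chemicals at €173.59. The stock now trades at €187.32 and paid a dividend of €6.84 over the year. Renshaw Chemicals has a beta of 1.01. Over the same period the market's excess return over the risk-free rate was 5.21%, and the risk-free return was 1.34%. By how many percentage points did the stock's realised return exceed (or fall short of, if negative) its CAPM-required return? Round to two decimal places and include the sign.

Realised HPR = (P1 + D1 − P0) / P0 = (187.32 + 6.84 − 173.59) / 173.59 = 20.57 / 173.59 = 11.8498%
CAPM required = R_f + β·MRP = 1.34% + 1.01 × 5.21% = 6.6021%
α = realised − required = 11.8498% − 6.6021% = +5.25%

+5.25%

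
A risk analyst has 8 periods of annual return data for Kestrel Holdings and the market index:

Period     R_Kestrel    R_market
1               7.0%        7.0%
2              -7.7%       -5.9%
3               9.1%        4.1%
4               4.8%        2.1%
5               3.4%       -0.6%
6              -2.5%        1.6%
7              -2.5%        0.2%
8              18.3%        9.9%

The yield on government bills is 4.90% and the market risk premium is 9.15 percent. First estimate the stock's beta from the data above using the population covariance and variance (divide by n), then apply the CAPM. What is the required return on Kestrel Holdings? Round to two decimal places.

18.75%

Mean R_i = (7.0 − 7.7 + 9.1 + 4.8 + 3.4 − 2.5 − 2.5 + 18.3) / 8 = 3.7375%
Mean R_m = (7.0 − 5.9 + 4.1 + 2.1 − 0.6 + 1.6 + 0.2 + 9.9) / 8 = 2.3000%
Σ(R_i − R̄_i)(R_m − R̄_m) = 247.6800  ⇒  Cov = 247.6800 / 8 = 30.9600
Σ(R_m − R̄_m)² = 163.6800  ⇒  Var(R_m) = 163.6800 / 8 = 20.4600
β = Cov / Var(R_m) = 30.9600 / 20.4600 = 1.5132
E(R) = R_f + β × MRP = 4.90% + 1.5132 × 9.15% = 18.75%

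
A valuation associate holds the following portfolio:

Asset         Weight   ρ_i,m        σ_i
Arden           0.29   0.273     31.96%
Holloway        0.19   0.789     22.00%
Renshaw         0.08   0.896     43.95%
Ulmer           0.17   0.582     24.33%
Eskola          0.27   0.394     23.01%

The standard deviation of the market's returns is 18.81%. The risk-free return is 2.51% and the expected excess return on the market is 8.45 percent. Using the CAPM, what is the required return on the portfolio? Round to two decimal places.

8.72%

β_Arden = 0.273 × 31.96% / 18.81% = 0.4639
β_Holloway = 0.789 × 22.00% / 18.81% = 0.9228
β_Renshaw = 0.896 × 43.95% / 18.81% = 2.0935
β_Ulmer = 0.582 × 24.33% / 18.81% = 0.7528
β_Eskola = 0.394 × 23.01% / 18.81% = 0.4820
β_P = Σ w_i β_i = 0.29×0.4639 + 0.19×0.9228 + 0.08×2.0935 + 0.17×0.7528 + 0.27×0.4820 = 0.7355
E(R_P) = R_f + β_P × MRP = 2.51% + 0.7355 × 8.45% = 8.72%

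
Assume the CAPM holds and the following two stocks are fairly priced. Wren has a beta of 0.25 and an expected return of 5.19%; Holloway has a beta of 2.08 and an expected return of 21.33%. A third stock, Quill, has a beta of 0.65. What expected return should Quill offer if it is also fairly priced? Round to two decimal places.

8.72%

MRP (SML slope) = (21.33% − 5.19%) / (2.08 − 0.25) = 16.14% / 1.83 = 8.8197%
R_f (intercept) = 5.19% − 0.25 × 8.8197% = 2.9851%
E(R_Quill) = R_f + β × MRP = 2.9851% + 0.65 × 8.8197% = 8.72%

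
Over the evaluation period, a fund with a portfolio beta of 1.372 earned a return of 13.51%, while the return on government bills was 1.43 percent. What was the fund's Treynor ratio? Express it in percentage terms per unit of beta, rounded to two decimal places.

8.80%

Treynor = (R_P − R_f) / β_P = (13.51% − 1.43%) / 1.3720 = 12.08% / 1.3720 = 8.80%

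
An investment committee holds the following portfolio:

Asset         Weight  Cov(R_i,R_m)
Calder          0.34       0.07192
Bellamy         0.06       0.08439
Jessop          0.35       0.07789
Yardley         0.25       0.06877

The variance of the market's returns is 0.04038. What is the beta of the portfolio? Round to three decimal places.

1.832

β_Calder = 0.07192 / 0.04038 = 1.7811
β_Bellamy = 0.08439 / 0.04038 = 2.0899
β_Jessop = 0.07789 / 0.04038 = 1.9289
β_Yardley = 0.06877 / 0.04038 = 1.7031
β_P = Σ w_i β_i = 0.34×1.7811 + 0.06×2.0899 + 0.35×1.9289 + 0.25×1.7031 = 1.8319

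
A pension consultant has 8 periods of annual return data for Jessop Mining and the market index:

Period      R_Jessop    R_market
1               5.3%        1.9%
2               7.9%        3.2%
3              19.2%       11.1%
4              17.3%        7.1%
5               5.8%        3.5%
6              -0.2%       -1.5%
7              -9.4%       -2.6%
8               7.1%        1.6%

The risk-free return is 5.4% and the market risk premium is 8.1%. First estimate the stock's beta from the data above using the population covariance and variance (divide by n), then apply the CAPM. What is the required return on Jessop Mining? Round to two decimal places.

21.11%

Mean R_i = (5.3 + 7.9 + 19.2 + 17.3 + 5.8 − 0.2 − 9.4 + 7.1) / 8 = 6.6250%
Mean R_m = (1.9 + 3.2 + 11.1 + 7.1 + 3.5 − 1.5 − 2.6 + 1.6) / 8 = 3.0375%
Σ(R_i − R̄_i)(R_m − R̄_m) = 266.7125  ⇒  Cov = 266.7125 / 8 = 33.3391
Σ(R_m − R̄_m)² = 137.4788  ⇒  Var(R_m) = 137.4788 / 8 = 17.1849
β = Cov / Var(R_m) = 33.3391 / 17.1849 = 1.9400
E(R) = R_f + β × MRP = 5.4% + 1.9400 × 8.1% = 21.11%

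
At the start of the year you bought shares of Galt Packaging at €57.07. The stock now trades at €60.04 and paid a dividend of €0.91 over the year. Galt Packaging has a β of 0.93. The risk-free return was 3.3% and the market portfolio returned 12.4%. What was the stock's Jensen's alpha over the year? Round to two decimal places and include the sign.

-4.96%

Realised HPR = (P1 + D1 − P0) / P0 = (60.04 + 0.91 − 57.07) / 57.07 = 3.88 / 57.07 = 6.7987%
MRP = 12.4% − 3.3% = 9.10%
CAPM required = R_f + β·MRP = 3.3% + 0.93 × 9.1% = 11.7630%
α = realised − required = 6.7987% − 11.7630% = -4.96%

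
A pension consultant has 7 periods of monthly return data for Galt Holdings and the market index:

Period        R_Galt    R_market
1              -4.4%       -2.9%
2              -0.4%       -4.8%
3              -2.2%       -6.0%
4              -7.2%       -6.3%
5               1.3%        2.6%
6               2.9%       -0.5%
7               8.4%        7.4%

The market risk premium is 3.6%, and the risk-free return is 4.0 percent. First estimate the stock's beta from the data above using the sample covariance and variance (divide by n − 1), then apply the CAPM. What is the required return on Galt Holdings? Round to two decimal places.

7.17%

Mean R_i = (-4.4 − 0.4 − 2.2 − 7.2 + 1.3 + 2.9 + 8.4) / 7 = -0.2286%
Mean R_m = (-2.9 − 4.8 − 6.0 − 6.3 + 2.6 − 0.5 + 7.4) / 7 = -1.5000%
Σ(R_i − R̄_i)(R_m − R̄_m) = 134.9300  ⇒  Cov = 134.9300 / 6 = 22.4883
Σ(R_m − R̄_m)² = 153.1600  ⇒  Var(R_m) = 153.1600 / 6 = 25.5267
β = Cov / Var(R_m) = 22.4883 / 25.5267 = 0.8810
E(R) = R_f + β × MRP = 4.0% + 0.8810 × 3.6% = 7.17%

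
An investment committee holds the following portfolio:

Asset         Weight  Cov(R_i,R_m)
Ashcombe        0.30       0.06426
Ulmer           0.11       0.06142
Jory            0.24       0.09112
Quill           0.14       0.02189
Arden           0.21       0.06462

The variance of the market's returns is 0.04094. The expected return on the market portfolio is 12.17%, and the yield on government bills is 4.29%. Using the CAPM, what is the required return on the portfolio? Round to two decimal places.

β_Ashcombe = 0.06426 / 0.04094 = 1.5696
β_Ulmer = 0.06142 / 0.04094 = 1.5002
β_Jory = 0.09112 / 0.04094 = 2.2257
β_Quill = 0.02189 / 0.04094 = 0.5347
β_Arden = 0.06462 / 0.04094 = 1.5784
β_P = Σ w_i β_i = 0.30×1.5696 + 0.11×1.5002 + 0.24×2.2257 + 0.14×0.5347 + 0.21×1.5784 = 1.5764
MRP = 12.17% − 4.29% = 7.88%
E(R_P) = R_f + β_P × MRP = 4.29% + 1.5764 × 7.88% = 16.71%

16.71%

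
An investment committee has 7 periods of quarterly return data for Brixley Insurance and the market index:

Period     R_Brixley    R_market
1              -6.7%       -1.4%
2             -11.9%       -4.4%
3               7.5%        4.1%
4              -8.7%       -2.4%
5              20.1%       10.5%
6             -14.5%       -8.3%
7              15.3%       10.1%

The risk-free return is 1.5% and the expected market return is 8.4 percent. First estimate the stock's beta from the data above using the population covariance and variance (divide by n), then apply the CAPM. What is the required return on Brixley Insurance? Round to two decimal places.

Mean R_i = (-6.7 − 11.9 + 7.5 − 8.7 + 20.1 − 14.5 + 15.3) / 7 = 0.1571%
Mean R_m = (-1.4 − 4.4 + 4.1 − 2.4 + 10.5 − 8.3 + 10.1) / 7 = 1.1714%
Σ(R_i − R̄_i)(R_m − R̄_m) = 598.0114  ⇒  Cov = 598.0114 / 7 = 85.4302
Σ(R_m − R̄_m)² = 315.4343  ⇒  Var(R_m) = 315.4343 / 7 = 45.0620
β = Cov / Var(R_m) = 85.4302 / 45.0620 = 1.8958
MRP = 8.4% − 1.5% = 6.90%
E(R) = R_f + β × MRP = 1.5% + 1.8958 × 6.9% = 14.58%

14.58%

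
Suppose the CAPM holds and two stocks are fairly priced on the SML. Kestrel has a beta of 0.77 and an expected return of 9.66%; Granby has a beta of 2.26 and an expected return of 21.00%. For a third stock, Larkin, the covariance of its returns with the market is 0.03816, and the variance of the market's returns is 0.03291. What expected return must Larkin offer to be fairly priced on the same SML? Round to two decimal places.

12.62%

MRP = (21.00% − 9.66%) / (2.26 − 0.77) = 7.6107%
R_f = 9.66% − 0.77 × 7.6107% = 3.7998%
β_Larkin = Cov / Var(R_m) = 0.03816 / 0.03291 = 1.1595
E(R_Larkin) = R_f + β × MRP = 3.7998% + 1.1595 × 7.6107% = 12.62%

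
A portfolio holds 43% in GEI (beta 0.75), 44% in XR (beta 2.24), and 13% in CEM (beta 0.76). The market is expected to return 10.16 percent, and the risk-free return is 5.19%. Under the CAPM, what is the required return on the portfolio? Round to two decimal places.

β_P = Σ w_i β_i = 0.43×0.75 + 0.44×2.24 + 0.13×0.76 = 1.4069
MRP = 10.16% − 5.19% = 4.97%
E(R_P) = R_f + β_P × MRP = 5.19% + 1.4069 × 4.97% = 12.18%

12.18%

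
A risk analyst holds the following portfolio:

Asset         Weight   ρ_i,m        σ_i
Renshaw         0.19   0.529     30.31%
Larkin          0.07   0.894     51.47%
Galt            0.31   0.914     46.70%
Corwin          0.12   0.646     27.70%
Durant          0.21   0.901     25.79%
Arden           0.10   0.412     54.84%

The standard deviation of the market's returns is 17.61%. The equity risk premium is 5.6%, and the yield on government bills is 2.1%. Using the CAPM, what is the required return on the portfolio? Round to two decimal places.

11.25%

β_Renshaw = 0.529 × 30.31% / 17.61% = 0.9105
β_Larkin = 0.894 × 51.47% / 17.61% = 2.6130
β_Galt = 0.914 × 46.70% / 17.61% = 2.4238
β_Corwin = 0.646 × 27.70% / 17.61% = 1.0161
β_Durant = 0.901 × 25.79% / 17.61% = 1.3195
β_Arden = 0.412 × 54.84% / 17.61% = 1.2830
β_P = Σ w_i β_i = 0.19×0.9105 + 0.07×2.6130 + 0.31×2.4238 + 0.12×1.0161 + 0.21×1.3195 + 0.10×1.2830 = 1.6346
E(R_P) = R_f + β_P × MRP = 2.1% + 1.6346 × 5.6% = 11.25%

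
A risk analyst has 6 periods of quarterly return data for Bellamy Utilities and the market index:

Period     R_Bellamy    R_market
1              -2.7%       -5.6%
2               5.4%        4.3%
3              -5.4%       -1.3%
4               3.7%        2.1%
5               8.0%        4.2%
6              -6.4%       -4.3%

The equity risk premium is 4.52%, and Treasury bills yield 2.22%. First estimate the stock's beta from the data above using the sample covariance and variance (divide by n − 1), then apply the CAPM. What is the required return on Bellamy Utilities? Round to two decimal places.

7.84%

Mean R_i = (-2.7 + 5.4 − 5.4 + 3.7 + 8.0 − 6.4) / 6 = 0.4333%
Mean R_m = (-5.6 + 4.3 − 1.3 + 2.1 + 4.2 − 4.3) / 6 = -0.1000%
Σ(R_i − R̄_i)(R_m − R̄_m) = 114.5100  ⇒  Cov = 114.5100 / 5 = 22.9020
Σ(R_m − R̄_m)² = 92.0200  ⇒  Var(R_m) = 92.0200 / 5 = 18.4040
β = Cov / Var(R_m) = 22.9020 / 18.4040 = 1.2444
E(R) = R_f + β × MRP = 2.22% + 1.2444 × 4.52% = 7.84%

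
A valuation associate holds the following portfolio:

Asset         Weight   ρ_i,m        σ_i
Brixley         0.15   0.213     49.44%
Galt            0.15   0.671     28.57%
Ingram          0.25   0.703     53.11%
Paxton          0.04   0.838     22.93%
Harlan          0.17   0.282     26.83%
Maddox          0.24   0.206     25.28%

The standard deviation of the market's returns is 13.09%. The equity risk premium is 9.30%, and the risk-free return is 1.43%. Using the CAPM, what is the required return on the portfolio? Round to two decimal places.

β_Brixley = 0.213 × 49.44% / 13.09% = 0.8045
β_Galt = 0.671 × 28.57% / 13.09% = 1.4645
β_Ingram = 0.703 × 53.11% / 13.09% = 2.8523
β_Paxton = 0.838 × 22.93% / 13.09% = 1.4679
β_Harlan = 0.282 × 26.83% / 13.09% = 0.5780
β_Maddox = 0.206 × 25.28% / 13.09% = 0.3978
β_P = Σ w_i β_i = 0.15×0.8045 + 0.15×1.4645 + 0.25×2.8523 + 0.04×1.4679 + 0.17×0.5780 + 0.24×0.3978 = 1.3059
E(R_P) = R_f + β_P × MRP = 1.43% + 1.3059 × 9.30% = 13.57%

13.57%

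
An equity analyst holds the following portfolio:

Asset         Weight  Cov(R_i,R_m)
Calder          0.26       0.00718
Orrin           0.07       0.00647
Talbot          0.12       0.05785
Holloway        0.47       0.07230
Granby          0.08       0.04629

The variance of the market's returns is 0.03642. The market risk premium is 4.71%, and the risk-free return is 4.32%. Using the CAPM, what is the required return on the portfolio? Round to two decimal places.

10.39%

β_Calder = 0.00718 / 0.03642 = 0.1971
β_Orrin = 0.00647 / 0.03642 = 0.1776
β_Talbot = 0.05785 / 0.03642 = 1.5884
β_Holloway = 0.07230 / 0.03642 = 1.9852
β_Granby = 0.04629 / 0.03642 = 1.2710
β_P = Σ w_i β_i = 0.26×0.1971 + 0.07×0.1776 + 0.12×1.5884 + 0.47×1.9852 + 0.08×1.2710 = 1.2890
E(R_P) = R_f + β_P × MRP = 4.32% + 1.2890 × 4.71% = 10.39%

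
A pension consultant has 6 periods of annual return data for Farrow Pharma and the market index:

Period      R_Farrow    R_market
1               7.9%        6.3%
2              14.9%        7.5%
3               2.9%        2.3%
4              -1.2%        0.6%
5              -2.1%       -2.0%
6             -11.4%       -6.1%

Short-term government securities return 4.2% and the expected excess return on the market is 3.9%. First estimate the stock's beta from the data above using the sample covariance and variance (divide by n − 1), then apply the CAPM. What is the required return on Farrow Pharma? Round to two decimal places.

10.94%

Mean R_i = (7.9 + 14.9 + 2.9 − 1.2 − 2.1 − 11.4) / 6 = 1.8333%
Mean R_m = (6.3 + 7.5 + 2.3 + 0.6 − 2.0 − 6.1) / 6 = 1.4333%
Σ(R_i − R̄_i)(R_m − R̄_m) = 225.4433  ⇒  Cov = 225.4433 / 5 = 45.0887
Σ(R_m − R̄_m)² = 130.4733  ⇒  Var(R_m) = 130.4733 / 5 = 26.0947
β = Cov / Var(R_m) = 45.0887 / 26.0947 = 1.7279
E(R) = R_f + β × MRP = 4.2% + 1.7279 × 3.9% = 10.94%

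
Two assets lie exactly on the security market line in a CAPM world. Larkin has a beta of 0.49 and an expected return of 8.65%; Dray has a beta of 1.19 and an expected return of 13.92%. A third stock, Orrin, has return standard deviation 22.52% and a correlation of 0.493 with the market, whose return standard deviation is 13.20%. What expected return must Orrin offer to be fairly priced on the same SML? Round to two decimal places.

MRP = (13.92% − 8.65%) / (1.19 − 0.49) = 7.5286%
R_f = 8.65% − 0.49 × 7.5286% = 4.9610%
β_Orrin = ρ·σ_i/σ_m = 0.493 × 22.52 / 13.20 = 0.8411
E(R_Orrin) = R_f + β × MRP = 4.9610% + 0.8411 × 7.5286% = 11.29%

11.29%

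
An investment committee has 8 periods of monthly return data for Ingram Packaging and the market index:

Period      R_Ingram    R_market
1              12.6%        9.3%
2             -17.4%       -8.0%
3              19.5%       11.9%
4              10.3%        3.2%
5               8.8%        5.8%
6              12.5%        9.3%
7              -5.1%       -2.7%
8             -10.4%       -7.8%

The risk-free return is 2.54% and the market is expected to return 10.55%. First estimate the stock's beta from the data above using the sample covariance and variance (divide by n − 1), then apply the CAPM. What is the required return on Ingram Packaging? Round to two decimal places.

Mean R_i = (12.6 − 17.4 + 19.5 + 10.3 + 8.8 + 12.5 − 5.1 − 10.4) / 8 = 3.8500%
Mean R_m = (9.3 − 8.0 + 11.9 + 3.2 + 5.8 + 9.3 − 2.7 − 7.8) / 8 = 2.6250%
Σ(R_i − R̄_i)(R_m − R̄_m) = 702.7200  ⇒  Cov = 702.7200 / 7 = 100.3886
Σ(R_m − R̄_m)² = 435.4750  ⇒  Var(R_m) = 435.4750 / 7 = 62.2107
β = Cov / Var(R_m) = 100.3886 / 62.2107 = 1.6137
MRP = 10.55% − 2.54% = 8.01%
E(R) = R_f + β × MRP = 2.54% + 1.6137 × 8.01% = 15.47%

15.47%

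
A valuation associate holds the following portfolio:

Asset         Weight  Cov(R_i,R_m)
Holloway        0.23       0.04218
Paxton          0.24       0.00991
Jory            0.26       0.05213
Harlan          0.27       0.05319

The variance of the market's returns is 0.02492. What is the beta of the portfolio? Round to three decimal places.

1.605

β_Holloway = 0.04218 / 0.02492 = 1.6926
β_Paxton = 0.00991 / 0.02492 = 0.3977
β_Jory = 0.05213 / 0.02492 = 2.0919
β_Harlan = 0.05319 / 0.02492 = 2.1344
β_P = Σ w_i β_i = 0.23×1.6926 + 0.24×0.3977 + 0.26×2.0919 + 0.27×2.1344 = 1.6049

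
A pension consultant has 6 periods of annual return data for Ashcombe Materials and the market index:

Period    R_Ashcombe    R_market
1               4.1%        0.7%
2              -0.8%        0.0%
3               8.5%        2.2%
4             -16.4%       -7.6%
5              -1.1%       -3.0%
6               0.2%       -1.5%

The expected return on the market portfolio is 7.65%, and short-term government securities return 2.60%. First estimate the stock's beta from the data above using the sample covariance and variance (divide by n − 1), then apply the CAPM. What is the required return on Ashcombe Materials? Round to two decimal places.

Mean R_i = (4.1 − 0.8 + 8.5 − 16.4 − 1.1 + 0.2) / 6 = -0.9167%
Mean R_m = (0.7 + 0.0 + 2.2 − 7.6 − 3.0 − 1.5) / 6 = -1.5333%
Σ(R_i − R̄_i)(R_m − R̄_m) = 140.7767  ⇒  Cov = 140.7767 / 5 = 28.1553
Σ(R_m − R̄_m)² = 60.2333  ⇒  Var(R_m) = 60.2333 / 5 = 12.0467
β = Cov / Var(R_m) = 28.1553 / 12.0467 = 2.3372
MRP = 7.65% − 2.60% = 5.05%
E(R) = R_f + β × MRP = 2.60% + 2.3372 × 5.05% = 14.40%

14.40%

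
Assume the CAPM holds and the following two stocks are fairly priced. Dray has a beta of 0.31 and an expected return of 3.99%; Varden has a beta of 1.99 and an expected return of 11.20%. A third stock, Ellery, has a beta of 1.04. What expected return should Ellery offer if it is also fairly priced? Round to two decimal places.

MRP (SML slope) = (11.20% − 3.99%) / (1.99 − 0.31) = 7.21% / 1.68 = 4.2917%
R_f (intercept) = 3.99% − 0.31 × 4.2917% = 2.6596%
E(R_Ellery) = R_f + β × MRP = 2.6596% + 1.04 × 4.2917% = 7.12%

7.12%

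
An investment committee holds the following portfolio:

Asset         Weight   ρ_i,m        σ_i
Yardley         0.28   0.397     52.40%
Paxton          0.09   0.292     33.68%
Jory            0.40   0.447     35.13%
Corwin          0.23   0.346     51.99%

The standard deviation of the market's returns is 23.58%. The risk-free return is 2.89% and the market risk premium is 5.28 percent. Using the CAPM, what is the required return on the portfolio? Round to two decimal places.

β_Yardley = 0.397 × 52.40% / 23.58% = 0.8822
β_Paxton = 0.292 × 33.68% / 23.58% = 0.4171
β_Jory = 0.447 × 35.13% / 23.58% = 0.6660
β_Corwin = 0.346 × 51.99% / 23.58% = 0.7629
β_P = Σ w_i β_i = 0.28×0.8822 + 0.09×0.4171 + 0.40×0.6660 + 0.23×0.7629 = 0.7264
E(R_P) = R_f + β_P × MRP = 2.89% + 0.7264 × 5.28% = 6.73%

6.73%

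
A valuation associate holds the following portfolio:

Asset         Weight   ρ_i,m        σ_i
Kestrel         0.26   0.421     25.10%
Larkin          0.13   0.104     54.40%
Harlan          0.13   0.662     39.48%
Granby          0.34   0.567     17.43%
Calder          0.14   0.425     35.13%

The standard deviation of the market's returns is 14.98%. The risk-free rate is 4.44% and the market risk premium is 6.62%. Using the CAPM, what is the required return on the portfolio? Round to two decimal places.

β_Kestrel = 0.421 × 25.10% / 14.98% = 0.7054
β_Larkin = 0.104 × 54.40% / 14.98% = 0.3777
β_Harlan = 0.662 × 39.48% / 14.98% = 1.7447
β_Granby = 0.567 × 17.43% / 14.98% = 0.6597
β_Calder = 0.425 × 35.13% / 14.98% = 0.9967
β_P = Σ w_i β_i = 0.26×0.7054 + 0.13×0.3777 + 0.13×1.7447 + 0.34×0.6597 + 0.14×0.9967 = 0.8232
E(R_P) = R_f + β_P × MRP = 4.44% + 0.8232 × 6.62% = 9.89%

9.89%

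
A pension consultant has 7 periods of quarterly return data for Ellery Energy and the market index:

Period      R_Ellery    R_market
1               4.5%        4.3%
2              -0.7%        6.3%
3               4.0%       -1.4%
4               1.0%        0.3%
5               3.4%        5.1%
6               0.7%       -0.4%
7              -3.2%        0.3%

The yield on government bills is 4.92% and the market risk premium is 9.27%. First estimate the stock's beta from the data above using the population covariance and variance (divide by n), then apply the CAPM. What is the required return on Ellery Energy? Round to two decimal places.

Mean R_i = (4.5 − 0.7 + 4.0 + 1.0 + 3.4 + 0.7 − 3.2) / 7 = 1.3857%
Mean R_m = (4.3 + 6.3 − 1.4 + 0.3 + 5.1 − 0.4 + 0.3) / 7 = 2.0714%
Σ(R_i − R̄_i)(R_m − R̄_m) = 5.6471  ⇒  Cov = 5.6471 / 7 = 0.8067
Σ(R_m − R̄_m)² = 56.4543  ⇒  Var(R_m) = 56.4543 / 7 = 8.0649
β = Cov / Var(R_m) = 0.8067 / 8.0649 = 0.1000
E(R) = R_f + β × MRP = 4.92% + 0.1000 × 9.27% = 5.85%

5.85%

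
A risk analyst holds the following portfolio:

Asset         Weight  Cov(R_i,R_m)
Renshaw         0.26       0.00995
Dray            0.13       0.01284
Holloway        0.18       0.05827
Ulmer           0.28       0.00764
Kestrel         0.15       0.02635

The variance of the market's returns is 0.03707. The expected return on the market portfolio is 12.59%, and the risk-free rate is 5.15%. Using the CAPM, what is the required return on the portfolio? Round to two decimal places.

9.33%

β_Renshaw = 0.00995 / 0.03707 = 0.2684
β_Dray = 0.01284 / 0.03707 = 0.3464
β_Holloway = 0.05827 / 0.03707 = 1.5719
β_Ulmer = 0.00764 / 0.03707 = 0.2061
β_Kestrel = 0.02635 / 0.03707 = 0.7108
β_P = Σ w_i β_i = 0.26×0.2684 + 0.13×0.3464 + 0.18×1.5719 + 0.28×0.2061 + 0.15×0.7108 = 0.5621
MRP = 12.59% − 5.15% = 7.44%
E(R_P) = R_f + β_P × MRP = 5.15% + 0.5621 × 7.44% = 9.33%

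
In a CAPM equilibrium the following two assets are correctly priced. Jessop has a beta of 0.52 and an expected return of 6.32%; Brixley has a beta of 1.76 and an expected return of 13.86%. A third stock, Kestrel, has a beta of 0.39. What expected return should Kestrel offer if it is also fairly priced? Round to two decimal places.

MRP (SML slope) = (13.86% − 6.32%) / (1.76 − 0.52) = 7.54% / 1.24 = 6.0806%
R_f (intercept) = 6.32% − 0.52 × 6.0806% = 3.1581%
E(R_Kestrel) = R_f + β × MRP = 3.1581% + 0.39 × 6.0806% = 5.53%

5.53%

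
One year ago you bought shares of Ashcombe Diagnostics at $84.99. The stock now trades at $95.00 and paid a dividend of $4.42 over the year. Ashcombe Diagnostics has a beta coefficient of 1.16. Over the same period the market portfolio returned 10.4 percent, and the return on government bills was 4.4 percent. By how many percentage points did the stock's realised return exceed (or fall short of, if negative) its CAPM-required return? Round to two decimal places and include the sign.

+5.62%

Realised HPR = (P1 + D1 − P0) / P0 = (95.00 + 4.42 − 84.99) / 84.99 = 14.43 / 84.99 = 16.9785%
MRP = 10.4% − 4.4% = 6.00%
CAPM required = R_f + β·MRP = 4.4% + 1.16 × 6.0% = 11.3600%
α = realised − required = 16.9785% − 11.3600% = +5.62%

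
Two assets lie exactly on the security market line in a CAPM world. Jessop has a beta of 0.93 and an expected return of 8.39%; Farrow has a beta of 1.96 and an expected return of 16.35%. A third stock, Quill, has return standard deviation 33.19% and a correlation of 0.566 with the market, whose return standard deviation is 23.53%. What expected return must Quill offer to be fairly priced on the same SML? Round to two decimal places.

7.37%

MRP = (16.35% − 8.39%) / (1.96 − 0.93) = 7.7282%
R_f = 8.39% − 0.93 × 7.7282% = 1.2028%
β_Quill = ρ·σ_i/σ_m = 0.566 × 33.19 / 23.53 = 0.7984
E(R_Quill) = R_f + β × MRP = 1.2028% + 0.7984 × 7.7282% = 7.37%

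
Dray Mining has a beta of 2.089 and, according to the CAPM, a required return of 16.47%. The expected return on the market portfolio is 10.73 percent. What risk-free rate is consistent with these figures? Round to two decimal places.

5.46%

E(R) = R_f + β(E(R_m) − R_f) = R_f(1 − β) + β·E(R_m)
16.47% = R_f × (1 − 2.089) + 2.089 × 10.73%
16.47% = R_f × -1.089 + 22.41497%
R_f = (16.47% − 22.41497%) / -1.089 = 5.46%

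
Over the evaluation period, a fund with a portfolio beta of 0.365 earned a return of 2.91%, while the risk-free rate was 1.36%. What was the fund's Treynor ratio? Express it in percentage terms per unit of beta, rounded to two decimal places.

4.25%

Treynor = (R_P − R_f) / β_P = (2.91% − 1.36%) / 0.3650 = 1.55% / 0.3650 = 4.25%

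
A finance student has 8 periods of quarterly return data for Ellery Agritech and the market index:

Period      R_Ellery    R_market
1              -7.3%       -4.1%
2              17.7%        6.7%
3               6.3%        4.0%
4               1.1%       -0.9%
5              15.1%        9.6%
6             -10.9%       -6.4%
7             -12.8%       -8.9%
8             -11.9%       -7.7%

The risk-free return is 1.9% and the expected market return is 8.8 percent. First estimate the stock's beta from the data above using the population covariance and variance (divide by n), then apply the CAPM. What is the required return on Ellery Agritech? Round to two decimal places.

13.79%

Mean R_i = (-7.3 + 17.7 + 6.3 + 1.1 + 15.1 − 10.9 − 12.8 − 11.9) / 8 = -0.3375%
Mean R_m = (-4.1 + 6.7 + 4.0 − 0.9 + 9.6 − 6.4 − 8.9 − 7.7) / 8 = -0.9625%
Σ(R_i − R̄_i)(R_m − R̄_m) = 590.4013  ⇒  Cov = 590.4013 / 8 = 73.8002
Σ(R_m − R̄_m)² = 342.7188  ⇒  Var(R_m) = 342.7188 / 8 = 42.8399
β = Cov / Var(R_m) = 73.8002 / 42.8399 = 1.7227
MRP = 8.8% − 1.9% = 6.90%
E(R) = R_f + β × MRP = 1.9% + 1.7227 × 6.9% = 13.79%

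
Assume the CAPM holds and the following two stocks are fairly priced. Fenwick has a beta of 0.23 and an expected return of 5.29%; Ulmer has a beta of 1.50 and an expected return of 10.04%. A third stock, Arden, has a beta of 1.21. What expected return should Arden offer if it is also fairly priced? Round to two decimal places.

8.96%

MRP (SML slope) = (10.04% − 5.29%) / (1.50 − 0.23) = 4.75% / 1.27 = 3.7402%
R_f (intercept) = 5.29% − 0.23 × 3.7402% = 4.4298%
E(R_Arden) = R_f + β × MRP = 4.4298% + 1.21 × 3.7402% = 8.96%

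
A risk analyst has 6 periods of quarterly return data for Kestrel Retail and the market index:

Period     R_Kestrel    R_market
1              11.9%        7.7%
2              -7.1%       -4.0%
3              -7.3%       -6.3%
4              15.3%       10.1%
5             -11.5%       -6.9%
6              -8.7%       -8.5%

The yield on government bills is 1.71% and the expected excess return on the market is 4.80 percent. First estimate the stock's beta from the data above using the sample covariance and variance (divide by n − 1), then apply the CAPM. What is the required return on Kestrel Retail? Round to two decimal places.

8.53%

Mean R_i = (11.9 − 7.1 − 7.3 + 15.3 − 11.5 − 8.7) / 6 = -1.2333%
Mean R_m = (7.7 − 4.0 − 6.3 + 10.1 − 6.9 − 8.5) / 6 = -1.3167%
Σ(R_i − R̄_i)(R_m − R̄_m) = 464.1067  ⇒  Cov = 464.1067 / 5 = 92.8213
Σ(R_m − R̄_m)² = 326.4483  ⇒  Var(R_m) = 326.4483 / 5 = 65.2897
β = Cov / Var(R_m) = 92.8213 / 65.2897 = 1.4217
E(R) = R_f + β × MRP = 1.71% + 1.4217 × 4.80% = 8.53%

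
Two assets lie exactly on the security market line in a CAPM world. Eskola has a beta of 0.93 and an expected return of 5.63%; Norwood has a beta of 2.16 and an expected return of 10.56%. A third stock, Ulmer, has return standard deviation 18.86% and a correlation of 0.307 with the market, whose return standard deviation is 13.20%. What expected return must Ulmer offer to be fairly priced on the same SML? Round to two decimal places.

3.66%

MRP = (10.56% − 5.63%) / (2.16 − 0.93) = 4.0081%
R_f = 5.63% − 0.93 × 4.0081% = 1.9025%
β_Ulmer = ρ·σ_i/σ_m = 0.307 × 18.86 / 13.20 = 0.4386
E(R_Ulmer) = R_f + β × MRP = 1.9025% + 0.4386 × 4.0081% = 3.66%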